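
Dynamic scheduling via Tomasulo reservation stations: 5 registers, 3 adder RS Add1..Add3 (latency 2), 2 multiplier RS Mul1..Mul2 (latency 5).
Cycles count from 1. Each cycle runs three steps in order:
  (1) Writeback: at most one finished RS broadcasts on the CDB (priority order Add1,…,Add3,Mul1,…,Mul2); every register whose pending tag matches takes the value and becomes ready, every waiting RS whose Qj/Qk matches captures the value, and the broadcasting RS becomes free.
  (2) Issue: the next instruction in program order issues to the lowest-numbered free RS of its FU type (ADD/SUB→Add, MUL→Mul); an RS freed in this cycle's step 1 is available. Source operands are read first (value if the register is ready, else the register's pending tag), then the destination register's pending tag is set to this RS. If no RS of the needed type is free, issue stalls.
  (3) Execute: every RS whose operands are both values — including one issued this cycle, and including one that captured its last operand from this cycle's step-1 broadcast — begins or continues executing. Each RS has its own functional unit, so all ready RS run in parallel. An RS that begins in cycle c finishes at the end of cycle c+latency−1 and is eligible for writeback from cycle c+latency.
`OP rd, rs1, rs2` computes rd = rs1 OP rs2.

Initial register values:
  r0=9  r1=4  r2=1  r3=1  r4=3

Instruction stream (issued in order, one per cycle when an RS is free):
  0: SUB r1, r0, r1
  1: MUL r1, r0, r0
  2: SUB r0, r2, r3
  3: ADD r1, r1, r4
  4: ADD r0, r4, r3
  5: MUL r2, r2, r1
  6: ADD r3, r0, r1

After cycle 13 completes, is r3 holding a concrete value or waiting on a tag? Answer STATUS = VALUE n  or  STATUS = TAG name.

cycle 1: issue SUB r1<-Add1 // r0:9,r1:Add1,r2:1,r3:1,r4:3
cycle 2: issue MUL r1<-Mul1 // r0:9,r1:Mul1,r2:1,r3:1,r4:3
cycle 3: CDB Add1=5; issue SUB r0<-Add1 // r0:Add1,r1:Mul1,r2:1,r3:1,r4:3
cycle 4: issue ADD r1<-Add2 // r0:Add1,r1:Add2,r2:1,r3:1,r4:3
cycle 5: CDB Add1=0; issue ADD r0<-Add1 // r0:Add1,r1:Add2,r2:1,r3:1,r4:3
cycle 6: issue MUL r2<-Mul2 // r0:Add1,r1:Add2,r2:Mul2,r3:1,r4:3
cycle 7: CDB Add1=4; issue ADD r3<-Add1 // r0:4,r1:Add2,r2:Mul2,r3:Add1,r4:3
cycle 8: CDB Mul1=81 // r0:4,r1:Add2,r2:Mul2,r3:Add1,r4:3
cycle 9: - // r0:4,r1:Add2,r2:Mul2,r3:Add1,r4:3
cycle 10: CDB Add2=84 // r0:4,r1:84,r2:Mul2,r3:Add1,r4:3
cycle 11: - // r0:4,r1:84,r2:Mul2,r3:Add1,r4:3
cycle 12: CDB Add1=88 // r0:4,r1:84,r2:Mul2,r3:88,r4:3
cycle 13: - // r0:4,r1:84,r2:Mul2,r3:88,r4:3

STATUS = VALUE 88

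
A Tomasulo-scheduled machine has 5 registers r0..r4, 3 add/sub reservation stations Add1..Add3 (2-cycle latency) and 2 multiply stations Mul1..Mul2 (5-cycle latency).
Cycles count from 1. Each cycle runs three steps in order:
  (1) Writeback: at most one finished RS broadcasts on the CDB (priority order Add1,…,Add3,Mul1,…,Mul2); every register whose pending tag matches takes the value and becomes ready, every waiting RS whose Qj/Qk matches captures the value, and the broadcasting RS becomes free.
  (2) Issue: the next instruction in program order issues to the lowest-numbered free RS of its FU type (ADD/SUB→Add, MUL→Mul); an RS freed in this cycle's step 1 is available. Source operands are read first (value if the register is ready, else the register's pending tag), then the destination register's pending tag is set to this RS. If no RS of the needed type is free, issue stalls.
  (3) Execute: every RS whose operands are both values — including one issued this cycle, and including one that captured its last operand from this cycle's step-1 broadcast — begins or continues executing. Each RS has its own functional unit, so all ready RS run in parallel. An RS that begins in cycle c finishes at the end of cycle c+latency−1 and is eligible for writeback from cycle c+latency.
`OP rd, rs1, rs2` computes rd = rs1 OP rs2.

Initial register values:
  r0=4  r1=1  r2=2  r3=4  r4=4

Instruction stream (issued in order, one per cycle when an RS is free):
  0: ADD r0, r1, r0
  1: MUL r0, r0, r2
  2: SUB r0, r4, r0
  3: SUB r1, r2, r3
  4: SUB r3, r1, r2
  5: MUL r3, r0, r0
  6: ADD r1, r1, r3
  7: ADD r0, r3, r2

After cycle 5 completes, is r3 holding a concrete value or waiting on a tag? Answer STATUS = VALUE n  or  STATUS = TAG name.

c1: issue ADD r0<-Add1 | r0:Add1,r1:1,r2:2,r3:4,r4:4
c2: issue MUL r0<-Mul1 | r0:Mul1,r1:1,r2:2,r3:4,r4:4
c3: CDB Add1=5; issue SUB r0<-Add1 | r0:Add1,r1:1,r2:2,r3:4,r4:4
c4: issue SUB r1<-Add2 | r0:Add1,r1:Add2,r2:2,r3:4,r4:4
c5: issue SUB r3<-Add3 | r0:Add1,r1:Add2,r2:2,r3:Add3,r4:4

STATUS = TAG Add3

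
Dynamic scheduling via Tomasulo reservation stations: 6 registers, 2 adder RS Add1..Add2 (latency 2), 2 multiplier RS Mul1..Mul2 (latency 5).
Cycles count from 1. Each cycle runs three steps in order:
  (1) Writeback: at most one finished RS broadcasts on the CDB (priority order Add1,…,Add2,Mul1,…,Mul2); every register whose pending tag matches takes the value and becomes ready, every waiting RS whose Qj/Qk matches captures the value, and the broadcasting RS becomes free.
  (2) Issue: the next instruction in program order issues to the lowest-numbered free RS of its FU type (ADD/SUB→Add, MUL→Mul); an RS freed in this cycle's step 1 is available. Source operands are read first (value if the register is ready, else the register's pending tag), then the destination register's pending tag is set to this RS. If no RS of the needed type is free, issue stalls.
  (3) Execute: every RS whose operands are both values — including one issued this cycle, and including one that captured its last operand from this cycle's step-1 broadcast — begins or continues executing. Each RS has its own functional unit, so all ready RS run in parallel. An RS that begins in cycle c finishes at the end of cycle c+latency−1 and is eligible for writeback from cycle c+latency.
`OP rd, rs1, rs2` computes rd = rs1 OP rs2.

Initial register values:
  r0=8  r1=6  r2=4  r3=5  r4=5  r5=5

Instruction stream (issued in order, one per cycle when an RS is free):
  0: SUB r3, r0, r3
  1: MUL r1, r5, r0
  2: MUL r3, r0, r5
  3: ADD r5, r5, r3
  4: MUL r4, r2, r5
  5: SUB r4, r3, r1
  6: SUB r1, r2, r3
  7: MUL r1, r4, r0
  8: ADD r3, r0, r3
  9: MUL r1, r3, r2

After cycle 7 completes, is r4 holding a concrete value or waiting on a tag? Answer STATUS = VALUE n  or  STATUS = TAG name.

STATUS = TAG Mul1

c1: issue SUB r3<-Add1 | r0:8,r1:6,r2:4,r3:Add1,r4:5,r5:5
c2: issue MUL r1<-Mul1 | r0:8,r1:Mul1,r2:4,r3:Add1,r4:5,r5:5
c3: CDB Add1=3; issue MUL r3<-Mul2 | r0:8,r1:Mul1,r2:4,r3:Mul2,r4:5,r5:5
c4: issue ADD r5<-Add1 | r0:8,r1:Mul1,r2:4,r3:Mul2,r4:5,r5:Add1
c5: stall | r0:8,r1:Mul1,r2:4,r3:Mul2,r4:5,r5:Add1
c6: stall | r0:8,r1:Mul1,r2:4,r3:Mul2,r4:5,r5:Add1
c7: CDB Mul1=40; issue MUL r4<-Mul1 | r0:8,r1:40,r2:4,r3:Mul2,r4:Mul1,r5:Add1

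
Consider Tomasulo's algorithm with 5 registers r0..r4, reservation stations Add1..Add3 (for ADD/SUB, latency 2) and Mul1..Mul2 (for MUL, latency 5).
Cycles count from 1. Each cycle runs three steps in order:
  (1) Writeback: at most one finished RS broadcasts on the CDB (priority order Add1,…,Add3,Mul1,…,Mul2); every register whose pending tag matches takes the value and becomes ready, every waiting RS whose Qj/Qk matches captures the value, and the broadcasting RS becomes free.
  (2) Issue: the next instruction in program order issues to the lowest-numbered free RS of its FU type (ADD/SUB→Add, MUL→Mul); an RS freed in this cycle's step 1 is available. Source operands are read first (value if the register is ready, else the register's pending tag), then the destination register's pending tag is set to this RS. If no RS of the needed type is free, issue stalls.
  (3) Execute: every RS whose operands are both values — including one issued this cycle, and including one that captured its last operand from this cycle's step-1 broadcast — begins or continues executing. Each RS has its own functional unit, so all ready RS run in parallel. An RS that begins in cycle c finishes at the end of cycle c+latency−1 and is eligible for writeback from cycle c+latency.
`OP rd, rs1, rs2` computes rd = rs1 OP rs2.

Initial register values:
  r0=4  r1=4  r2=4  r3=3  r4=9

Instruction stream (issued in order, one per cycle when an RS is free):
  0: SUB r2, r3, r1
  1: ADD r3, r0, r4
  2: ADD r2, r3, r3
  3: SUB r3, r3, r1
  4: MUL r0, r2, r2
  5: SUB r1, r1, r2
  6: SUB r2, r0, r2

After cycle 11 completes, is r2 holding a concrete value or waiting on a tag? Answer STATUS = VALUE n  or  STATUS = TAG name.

STATUS = TAG Add2

  c1: issue SUB r2<-Add1  regs: r0:4,r1:4,r2:Add1,r3:3,r4:9
  c2: issue ADD r3<-Add2  regs: r0:4,r1:4,r2:Add1,r3:Add2,r4:9
  c3: CDB Add1=-1; issue ADD r2<-Add1  regs: r0:4,r1:4,r2:Add1,r3:Add2,r4:9
  c4: CDB Add2=13; issue SUB r3<-Add2  regs: r0:4,r1:4,r2:Add1,r3:Add2,r4:9
  c5: issue MUL r0<-Mul1  regs: r0:Mul1,r1:4,r2:Add1,r3:Add2,r4:9
  c6: CDB Add1=26; issue SUB r1<-Add1  regs: r0:Mul1,r1:Add1,r2:26,r3:Add2,r4:9
  c7: CDB Add2=9; issue SUB r2<-Add2  regs: r0:Mul1,r1:Add1,r2:Add2,r3:9,r4:9
  c8: CDB Add1=-22  regs: r0:Mul1,r1:-22,r2:Add2,r3:9,r4:9
  c9: -  regs: r0:Mul1,r1:-22,r2:Add2,r3:9,r4:9
  c10: -  regs: r0:Mul1,r1:-22,r2:Add2,r3:9,r4:9
  c11: CDB Mul1=676  regs: r0:676,r1:-22,r2:Add2,r3:9,r4:9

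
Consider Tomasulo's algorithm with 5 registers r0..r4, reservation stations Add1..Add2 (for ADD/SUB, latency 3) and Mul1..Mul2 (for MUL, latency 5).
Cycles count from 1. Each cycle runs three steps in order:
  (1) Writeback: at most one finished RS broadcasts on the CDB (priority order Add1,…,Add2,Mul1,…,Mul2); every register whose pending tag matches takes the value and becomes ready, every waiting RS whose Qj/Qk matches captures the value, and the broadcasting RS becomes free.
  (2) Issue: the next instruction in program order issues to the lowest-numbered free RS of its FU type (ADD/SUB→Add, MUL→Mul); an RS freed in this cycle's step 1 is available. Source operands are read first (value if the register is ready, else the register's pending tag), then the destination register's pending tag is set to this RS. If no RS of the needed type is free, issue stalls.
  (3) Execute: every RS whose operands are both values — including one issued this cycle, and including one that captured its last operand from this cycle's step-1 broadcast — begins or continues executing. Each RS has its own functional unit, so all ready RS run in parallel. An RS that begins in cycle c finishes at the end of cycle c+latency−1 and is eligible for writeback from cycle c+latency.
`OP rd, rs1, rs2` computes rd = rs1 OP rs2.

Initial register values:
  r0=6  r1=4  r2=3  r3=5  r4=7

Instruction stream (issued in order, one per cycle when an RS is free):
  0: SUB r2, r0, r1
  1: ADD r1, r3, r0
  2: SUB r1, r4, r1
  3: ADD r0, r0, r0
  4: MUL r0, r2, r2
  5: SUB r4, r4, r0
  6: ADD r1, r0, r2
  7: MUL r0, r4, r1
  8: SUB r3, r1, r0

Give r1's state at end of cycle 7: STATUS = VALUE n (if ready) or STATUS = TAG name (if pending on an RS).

STATUS = TAG Add1

  c1: issue SUB r2<-Add1  regs: r0:6,r1:4,r2:Add1,r3:5,r4:7
  c2: issue ADD r1<-Add2  regs: r0:6,r1:Add2,r2:Add1,r3:5,r4:7
  c3: stall  regs: r0:6,r1:Add2,r2:Add1,r3:5,r4:7
  c4: CDB Add1=2; issue SUB r1<-Add1  regs: r0:6,r1:Add1,r2:2,r3:5,r4:7
  c5: CDB Add2=11; issue ADD r0<-Add2  regs: r0:Add2,r1:Add1,r2:2,r3:5,r4:7
  c6: issue MUL r0<-Mul1  regs: r0:Mul1,r1:Add1,r2:2,r3:5,r4:7
  c7: stall  regs: r0:Mul1,r1:Add1,r2:2,r3:5,r4:7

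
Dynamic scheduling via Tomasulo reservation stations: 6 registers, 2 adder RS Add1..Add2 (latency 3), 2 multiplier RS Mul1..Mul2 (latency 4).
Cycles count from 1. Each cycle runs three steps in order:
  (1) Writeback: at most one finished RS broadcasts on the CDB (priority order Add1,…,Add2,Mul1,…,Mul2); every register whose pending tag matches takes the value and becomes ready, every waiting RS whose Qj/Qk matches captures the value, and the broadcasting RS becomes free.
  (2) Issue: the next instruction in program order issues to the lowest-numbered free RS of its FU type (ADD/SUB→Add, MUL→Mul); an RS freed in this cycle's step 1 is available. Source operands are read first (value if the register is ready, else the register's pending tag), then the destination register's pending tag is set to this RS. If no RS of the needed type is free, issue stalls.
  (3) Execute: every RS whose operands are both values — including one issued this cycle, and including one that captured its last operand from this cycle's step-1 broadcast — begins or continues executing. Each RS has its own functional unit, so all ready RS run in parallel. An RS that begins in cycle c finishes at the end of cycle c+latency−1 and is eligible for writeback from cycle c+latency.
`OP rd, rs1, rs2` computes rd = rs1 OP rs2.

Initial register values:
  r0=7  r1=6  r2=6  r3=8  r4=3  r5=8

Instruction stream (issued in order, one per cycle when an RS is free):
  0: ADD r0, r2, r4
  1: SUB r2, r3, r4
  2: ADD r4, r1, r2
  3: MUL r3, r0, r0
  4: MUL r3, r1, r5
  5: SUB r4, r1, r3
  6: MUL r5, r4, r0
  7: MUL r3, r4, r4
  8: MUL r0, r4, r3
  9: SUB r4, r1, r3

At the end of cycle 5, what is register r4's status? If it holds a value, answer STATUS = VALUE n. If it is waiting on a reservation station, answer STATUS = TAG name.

STATUS = TAG Add1

cycle 1: issue ADD r0<-Add1 // r0:Add1,r1:6,r2:6,r3:8,r4:3,r5:8
cycle 2: issue SUB r2<-Add2 // r0:Add1,r1:6,r2:Add2,r3:8,r4:3,r5:8
cycle 3: stall // r0:Add1,r1:6,r2:Add2,r3:8,r4:3,r5:8
cycle 4: CDB Add1=9; issue ADD r4<-Add1 // r0:9,r1:6,r2:Add2,r3:8,r4:Add1,r5:8
cycle 5: CDB Add2=5; issue MUL r3<-Mul1 // r0:9,r1:6,r2:5,r3:Mul1,r4:Add1,r5:8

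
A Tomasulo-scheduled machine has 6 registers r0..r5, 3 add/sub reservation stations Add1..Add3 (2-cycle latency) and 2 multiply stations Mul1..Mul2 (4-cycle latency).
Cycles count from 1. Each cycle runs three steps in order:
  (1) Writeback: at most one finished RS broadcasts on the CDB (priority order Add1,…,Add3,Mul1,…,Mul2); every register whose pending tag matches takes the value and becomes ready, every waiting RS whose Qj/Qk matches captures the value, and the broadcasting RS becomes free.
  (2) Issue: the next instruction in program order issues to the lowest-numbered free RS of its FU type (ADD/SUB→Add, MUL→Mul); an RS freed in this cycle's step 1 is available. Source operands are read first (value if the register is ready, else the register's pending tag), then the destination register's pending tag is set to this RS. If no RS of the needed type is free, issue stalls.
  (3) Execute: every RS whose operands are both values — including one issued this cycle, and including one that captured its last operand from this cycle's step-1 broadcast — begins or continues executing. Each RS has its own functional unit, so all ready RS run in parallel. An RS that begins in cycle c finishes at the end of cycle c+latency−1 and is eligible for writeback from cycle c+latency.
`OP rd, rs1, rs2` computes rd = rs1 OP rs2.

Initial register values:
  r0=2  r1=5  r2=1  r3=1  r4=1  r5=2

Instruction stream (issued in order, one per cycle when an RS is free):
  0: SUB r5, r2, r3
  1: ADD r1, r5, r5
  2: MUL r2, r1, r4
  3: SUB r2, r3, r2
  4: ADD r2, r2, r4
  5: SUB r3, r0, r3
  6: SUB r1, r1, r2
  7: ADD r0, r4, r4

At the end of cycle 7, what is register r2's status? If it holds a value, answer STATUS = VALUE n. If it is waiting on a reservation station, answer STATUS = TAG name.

STATUS = TAG Add2

  c1: issue SUB r5<-Add1  regs: r0:2,r1:5,r2:1,r3:1,r4:1,r5:Add1
  c2: issue ADD r1<-Add2  regs: r0:2,r1:Add2,r2:1,r3:1,r4:1,r5:Add1
  c3: CDB Add1=0; issue MUL r2<-Mul1  regs: r0:2,r1:Add2,r2:Mul1,r3:1,r4:1,r5:0
  c4: issue SUB r2<-Add1  regs: r0:2,r1:Add2,r2:Add1,r3:1,r4:1,r5:0
  c5: CDB Add2=0; issue ADD r2<-Add2  regs: r0:2,r1:0,r2:Add2,r3:1,r4:1,r5:0
  c6: issue SUB r3<-Add3  regs: r0:2,r1:0,r2:Add2,r3:Add3,r4:1,r5:0
  c7: stall  regs: r0:2,r1:0,r2:Add2,r3:Add3,r4:1,r5:0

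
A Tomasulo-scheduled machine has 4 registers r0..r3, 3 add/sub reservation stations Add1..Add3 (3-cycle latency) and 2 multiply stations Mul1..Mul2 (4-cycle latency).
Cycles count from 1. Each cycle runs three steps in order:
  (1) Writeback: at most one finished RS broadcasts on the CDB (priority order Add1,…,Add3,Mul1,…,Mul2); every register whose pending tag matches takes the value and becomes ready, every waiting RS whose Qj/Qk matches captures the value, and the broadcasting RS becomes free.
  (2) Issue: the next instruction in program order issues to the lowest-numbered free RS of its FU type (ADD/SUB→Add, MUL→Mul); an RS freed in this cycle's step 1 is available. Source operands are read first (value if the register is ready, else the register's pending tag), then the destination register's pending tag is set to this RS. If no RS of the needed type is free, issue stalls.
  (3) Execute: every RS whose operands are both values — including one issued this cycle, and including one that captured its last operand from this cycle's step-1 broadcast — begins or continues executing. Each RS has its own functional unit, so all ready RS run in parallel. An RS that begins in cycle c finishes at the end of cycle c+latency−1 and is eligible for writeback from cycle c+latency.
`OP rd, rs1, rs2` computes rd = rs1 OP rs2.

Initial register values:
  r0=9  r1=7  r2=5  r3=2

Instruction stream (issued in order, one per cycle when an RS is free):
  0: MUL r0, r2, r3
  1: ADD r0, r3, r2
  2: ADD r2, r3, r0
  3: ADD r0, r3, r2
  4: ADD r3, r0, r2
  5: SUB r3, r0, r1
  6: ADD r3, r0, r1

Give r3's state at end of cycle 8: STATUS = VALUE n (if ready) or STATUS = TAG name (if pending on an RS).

STATUS = TAG Add2

c1: issue MUL r0<-Mul1 | r0:Mul1,r1:7,r2:5,r3:2
c2: issue ADD r0<-Add1 | r0:Add1,r1:7,r2:5,r3:2
c3: issue ADD r2<-Add2 | r0:Add1,r1:7,r2:Add2,r3:2
c4: issue ADD r0<-Add3 | r0:Add3,r1:7,r2:Add2,r3:2
c5: CDB Add1=7; issue ADD r3<-Add1 | r0:Add3,r1:7,r2:Add2,r3:Add1
c6: CDB Mul1=10; stall | r0:Add3,r1:7,r2:Add2,r3:Add1
c7: stall | r0:Add3,r1:7,r2:Add2,r3:Add1
c8: CDB Add2=9; issue SUB r3<-Add2 | r0:Add3,r1:7,r2:9,r3:Add2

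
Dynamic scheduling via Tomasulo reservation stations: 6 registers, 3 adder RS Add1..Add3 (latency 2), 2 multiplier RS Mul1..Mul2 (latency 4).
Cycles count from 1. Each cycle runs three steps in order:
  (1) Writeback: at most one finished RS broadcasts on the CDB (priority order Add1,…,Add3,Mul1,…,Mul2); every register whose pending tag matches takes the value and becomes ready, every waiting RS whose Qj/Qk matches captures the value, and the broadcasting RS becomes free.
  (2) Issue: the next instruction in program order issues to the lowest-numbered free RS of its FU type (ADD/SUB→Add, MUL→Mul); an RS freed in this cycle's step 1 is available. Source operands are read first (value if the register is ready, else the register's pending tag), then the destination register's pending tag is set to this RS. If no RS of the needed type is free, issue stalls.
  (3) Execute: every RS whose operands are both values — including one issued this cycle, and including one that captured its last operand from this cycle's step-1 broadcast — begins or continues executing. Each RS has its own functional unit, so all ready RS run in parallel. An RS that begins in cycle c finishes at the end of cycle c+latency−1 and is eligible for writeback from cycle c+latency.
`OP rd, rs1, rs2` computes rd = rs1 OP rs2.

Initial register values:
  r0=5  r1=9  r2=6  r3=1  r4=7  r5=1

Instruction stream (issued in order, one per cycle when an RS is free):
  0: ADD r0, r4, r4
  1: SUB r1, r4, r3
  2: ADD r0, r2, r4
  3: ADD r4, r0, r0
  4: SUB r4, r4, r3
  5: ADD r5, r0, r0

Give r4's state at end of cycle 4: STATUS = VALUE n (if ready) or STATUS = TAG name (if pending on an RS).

c1: issue ADD r0<-Add1 | r0:Add1,r1:9,r2:6,r3:1,r4:7,r5:1
c2: issue SUB r1<-Add2 | r0:Add1,r1:Add2,r2:6,r3:1,r4:7,r5:1
c3: CDB Add1=14; issue ADD r0<-Add1 | r0:Add1,r1:Add2,r2:6,r3:1,r4:7,r5:1
c4: CDB Add2=6; issue ADD r4<-Add2 | r0:Add1,r1:6,r2:6,r3:1,r4:Add2,r5:1

STATUS = TAG Add2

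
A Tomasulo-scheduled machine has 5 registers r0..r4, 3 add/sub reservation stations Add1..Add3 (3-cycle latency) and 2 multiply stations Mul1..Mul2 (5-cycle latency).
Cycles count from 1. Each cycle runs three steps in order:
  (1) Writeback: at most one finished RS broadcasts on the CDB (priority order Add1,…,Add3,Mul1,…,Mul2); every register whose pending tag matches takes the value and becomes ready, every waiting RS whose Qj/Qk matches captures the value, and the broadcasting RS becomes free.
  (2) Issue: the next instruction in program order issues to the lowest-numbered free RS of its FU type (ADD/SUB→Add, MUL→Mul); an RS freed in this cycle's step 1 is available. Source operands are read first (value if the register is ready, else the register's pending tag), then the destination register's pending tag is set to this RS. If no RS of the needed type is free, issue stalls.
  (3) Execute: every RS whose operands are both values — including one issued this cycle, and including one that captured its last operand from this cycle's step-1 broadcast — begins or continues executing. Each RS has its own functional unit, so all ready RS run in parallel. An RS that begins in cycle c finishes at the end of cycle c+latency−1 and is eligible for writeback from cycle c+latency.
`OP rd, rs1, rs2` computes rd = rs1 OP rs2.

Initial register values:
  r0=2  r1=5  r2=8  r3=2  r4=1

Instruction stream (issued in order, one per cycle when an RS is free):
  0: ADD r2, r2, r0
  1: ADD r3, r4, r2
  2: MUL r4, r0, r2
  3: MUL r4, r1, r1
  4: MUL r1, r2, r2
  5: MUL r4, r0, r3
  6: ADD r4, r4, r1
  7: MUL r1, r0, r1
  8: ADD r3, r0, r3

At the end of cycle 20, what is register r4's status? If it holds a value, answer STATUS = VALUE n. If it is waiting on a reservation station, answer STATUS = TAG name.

STATUS = VALUE 122

cycle 1: issue ADD r2<-Add1 // r0:2,r1:5,r2:Add1,r3:2,r4:1
cycle 2: issue ADD r3<-Add2 // r0:2,r1:5,r2:Add1,r3:Add2,r4:1
cycle 3: issue MUL r4<-Mul1 // r0:2,r1:5,r2:Add1,r3:Add2,r4:Mul1
cycle 4: CDB Add1=10; issue MUL r4<-Mul2 // r0:2,r1:5,r2:10,r3:Add2,r4:Mul2
cycle 5: stall // r0:2,r1:5,r2:10,r3:Add2,r4:Mul2
cycle 6: stall // r0:2,r1:5,r2:10,r3:Add2,r4:Mul2
cycle 7: CDB Add2=11; stall // r0:2,r1:5,r2:10,r3:11,r4:Mul2
cycle 8: stall // r0:2,r1:5,r2:10,r3:11,r4:Mul2
cycle 9: CDB Mul1=20; issue MUL r1<-Mul1 // r0:2,r1:Mul1,r2:10,r3:11,r4:Mul2
cycle 10: CDB Mul2=25; issue MUL r4<-Mul2 // r0:2,r1:Mul1,r2:10,r3:11,r4:Mul2
cycle 11: issue ADD r4<-Add1 // r0:2,r1:Mul1,r2:10,r3:11,r4:Add1
cycle 12: stall // r0:2,r1:Mul1,r2:10,r3:11,r4:Add1
cycle 13: stall // r0:2,r1:Mul1,r2:10,r3:11,r4:Add1
cycle 14: CDB Mul1=100; issue MUL r1<-Mul1 // r0:2,r1:Mul1,r2:10,r3:11,r4:Add1
cycle 15: CDB Mul2=22; issue ADD r3<-Add2 // r0:2,r1:Mul1,r2:10,r3:Add2,r4:Add1
cycle 16: - // r0:2,r1:Mul1,r2:10,r3:Add2,r4:Add1
cycle 17: - // r0:2,r1:Mul1,r2:10,r3:Add2,r4:Add1
cycle 18: CDB Add1=122 // r0:2,r1:Mul1,r2:10,r3:Add2,r4:122
cycle 19: CDB Add2=13 // r0:2,r1:Mul1,r2:10,r3:13,r4:122
cycle 20: CDB Mul1=200 // r0:2,r1:200,r2:10,r3:13,r4:122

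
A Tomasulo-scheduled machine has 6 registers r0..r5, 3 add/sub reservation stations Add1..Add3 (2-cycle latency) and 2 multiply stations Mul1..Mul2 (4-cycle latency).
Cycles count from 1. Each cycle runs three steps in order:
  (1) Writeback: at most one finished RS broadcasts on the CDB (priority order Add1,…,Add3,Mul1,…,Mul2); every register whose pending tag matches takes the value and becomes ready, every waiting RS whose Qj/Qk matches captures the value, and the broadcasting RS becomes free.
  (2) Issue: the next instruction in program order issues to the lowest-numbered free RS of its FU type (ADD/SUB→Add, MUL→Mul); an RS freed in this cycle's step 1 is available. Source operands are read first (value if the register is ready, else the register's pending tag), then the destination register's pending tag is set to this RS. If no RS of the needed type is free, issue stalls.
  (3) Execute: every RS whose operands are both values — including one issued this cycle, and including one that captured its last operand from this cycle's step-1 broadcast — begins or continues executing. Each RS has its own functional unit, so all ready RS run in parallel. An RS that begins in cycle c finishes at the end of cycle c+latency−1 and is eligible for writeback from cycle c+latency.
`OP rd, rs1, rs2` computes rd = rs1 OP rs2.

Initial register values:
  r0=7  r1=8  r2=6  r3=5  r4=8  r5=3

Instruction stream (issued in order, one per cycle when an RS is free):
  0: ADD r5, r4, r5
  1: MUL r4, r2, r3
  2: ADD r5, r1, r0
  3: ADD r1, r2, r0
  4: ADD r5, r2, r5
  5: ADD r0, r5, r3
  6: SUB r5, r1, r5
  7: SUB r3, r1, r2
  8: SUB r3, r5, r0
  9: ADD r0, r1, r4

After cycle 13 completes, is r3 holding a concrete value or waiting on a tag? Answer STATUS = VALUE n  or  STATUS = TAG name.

c1: issue ADD r5<-Add1 | r0:7,r1:8,r2:6,r3:5,r4:8,r5:Add1
c2: issue MUL r4<-Mul1 | r0:7,r1:8,r2:6,r3:5,r4:Mul1,r5:Add1
c3: CDB Add1=11; issue ADD r5<-Add1 | r0:7,r1:8,r2:6,r3:5,r4:Mul1,r5:Add1
c4: issue ADD r1<-Add2 | r0:7,r1:Add2,r2:6,r3:5,r4:Mul1,r5:Add1
c5: CDB Add1=15; issue ADD r5<-Add1 | r0:7,r1:Add2,r2:6,r3:5,r4:Mul1,r5:Add1
c6: CDB Add2=13; issue ADD r0<-Add2 | r0:Add2,r1:13,r2:6,r3:5,r4:Mul1,r5:Add1
c7: CDB Add1=21; issue SUB r5<-Add1 | r0:Add2,r1:13,r2:6,r3:5,r4:Mul1,r5:Add1
c8: CDB Mul1=30; issue SUB r3<-Add3 | r0:Add2,r1:13,r2:6,r3:Add3,r4:30,r5:Add1
c9: CDB Add1=-8; issue SUB r3<-Add1 | r0:Add2,r1:13,r2:6,r3:Add1,r4:30,r5:-8
c10: CDB Add2=26; issue ADD r0<-Add2 | r0:Add2,r1:13,r2:6,r3:Add1,r4:30,r5:-8
c11: CDB Add3=7 | r0:Add2,r1:13,r2:6,r3:Add1,r4:30,r5:-8
c12: CDB Add1=-34 | r0:Add2,r1:13,r2:6,r3:-34,r4:30,r5:-8
c13: CDB Add2=43 | r0:43,r1:13,r2:6,r3:-34,r4:30,r5:-8

STATUS = VALUE -34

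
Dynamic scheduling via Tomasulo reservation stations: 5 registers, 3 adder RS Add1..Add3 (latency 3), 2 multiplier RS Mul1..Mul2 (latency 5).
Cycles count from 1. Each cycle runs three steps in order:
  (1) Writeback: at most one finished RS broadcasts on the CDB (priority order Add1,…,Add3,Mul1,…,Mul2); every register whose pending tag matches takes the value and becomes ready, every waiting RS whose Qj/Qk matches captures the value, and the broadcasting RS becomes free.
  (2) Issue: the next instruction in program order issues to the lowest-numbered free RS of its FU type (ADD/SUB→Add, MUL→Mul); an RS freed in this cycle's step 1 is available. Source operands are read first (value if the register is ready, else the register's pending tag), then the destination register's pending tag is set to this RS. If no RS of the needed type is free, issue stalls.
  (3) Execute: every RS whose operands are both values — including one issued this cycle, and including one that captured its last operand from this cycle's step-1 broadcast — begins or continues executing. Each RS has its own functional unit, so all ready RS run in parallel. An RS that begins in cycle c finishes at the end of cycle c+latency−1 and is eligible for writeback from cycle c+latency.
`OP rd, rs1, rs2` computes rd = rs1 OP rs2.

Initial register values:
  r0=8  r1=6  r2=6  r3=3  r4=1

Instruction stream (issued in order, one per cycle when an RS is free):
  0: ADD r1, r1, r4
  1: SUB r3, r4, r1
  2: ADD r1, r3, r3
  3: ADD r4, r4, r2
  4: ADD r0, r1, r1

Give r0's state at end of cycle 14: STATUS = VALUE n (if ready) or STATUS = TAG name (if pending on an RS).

cycle 1: issue ADD r1<-Add1 // r0:8,r1:Add1,r2:6,r3:3,r4:1
cycle 2: issue SUB r3<-Add2 // r0:8,r1:Add1,r2:6,r3:Add2,r4:1
cycle 3: issue ADD r1<-Add3 // r0:8,r1:Add3,r2:6,r3:Add2,r4:1
cycle 4: CDB Add1=7; issue ADD r4<-Add1 // r0:8,r1:Add3,r2:6,r3:Add2,r4:Add1
cycle 5: stall // r0:8,r1:Add3,r2:6,r3:Add2,r4:Add1
cycle 6: stall // r0:8,r1:Add3,r2:6,r3:Add2,r4:Add1
cycle 7: CDB Add1=7; issue ADD r0<-Add1 // r0:Add1,r1:Add3,r2:6,r3:Add2,r4:7
cycle 8: CDB Add2=-6 // r0:Add1,r1:Add3,r2:6,r3:-6,r4:7
cycle 9: - // r0:Add1,r1:Add3,r2:6,r3:-6,r4:7
cycle 10: - // r0:Add1,r1:Add3,r2:6,r3:-6,r4:7
cycle 11: CDB Add3=-12 // r0:Add1,r1:-12,r2:6,r3:-6,r4:7
cycle 12: - // r0:Add1,r1:-12,r2:6,r3:-6,r4:7
cycle 13: - // r0:Add1,r1:-12,r2:6,r3:-6,r4:7
cycle 14: CDB Add1=-24 // r0:-24,r1:-12,r2:6,r3:-6,r4:7

STATUS = VALUE -24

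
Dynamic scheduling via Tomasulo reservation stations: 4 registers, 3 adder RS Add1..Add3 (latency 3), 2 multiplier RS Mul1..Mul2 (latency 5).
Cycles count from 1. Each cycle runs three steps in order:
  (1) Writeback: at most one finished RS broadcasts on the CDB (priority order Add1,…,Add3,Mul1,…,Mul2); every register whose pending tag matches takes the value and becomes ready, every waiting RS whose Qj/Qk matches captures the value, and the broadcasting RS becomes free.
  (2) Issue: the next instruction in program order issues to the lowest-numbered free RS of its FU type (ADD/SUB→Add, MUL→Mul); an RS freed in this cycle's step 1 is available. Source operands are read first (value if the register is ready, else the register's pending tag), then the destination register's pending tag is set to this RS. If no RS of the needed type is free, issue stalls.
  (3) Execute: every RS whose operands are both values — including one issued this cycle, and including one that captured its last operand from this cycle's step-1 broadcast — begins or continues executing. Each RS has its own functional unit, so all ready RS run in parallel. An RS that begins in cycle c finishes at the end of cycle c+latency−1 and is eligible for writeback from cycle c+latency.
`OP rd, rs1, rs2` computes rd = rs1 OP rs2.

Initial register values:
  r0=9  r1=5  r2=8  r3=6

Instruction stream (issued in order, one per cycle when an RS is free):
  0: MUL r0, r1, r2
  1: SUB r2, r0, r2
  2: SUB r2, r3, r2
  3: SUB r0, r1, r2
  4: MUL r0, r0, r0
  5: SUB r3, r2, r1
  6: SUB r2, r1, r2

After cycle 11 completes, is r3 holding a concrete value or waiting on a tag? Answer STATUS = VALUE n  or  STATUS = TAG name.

cycle 1: issue MUL r0<-Mul1 // r0:Mul1,r1:5,r2:8,r3:6
cycle 2: issue SUB r2<-Add1 // r0:Mul1,r1:5,r2:Add1,r3:6
cycle 3: issue SUB r2<-Add2 // r0:Mul1,r1:5,r2:Add2,r3:6
cycle 4: issue SUB r0<-Add3 // r0:Add3,r1:5,r2:Add2,r3:6
cycle 5: issue MUL r0<-Mul2 // r0:Mul2,r1:5,r2:Add2,r3:6
cycle 6: CDB Mul1=40; stall // r0:Mul2,r1:5,r2:Add2,r3:6
cycle 7: stall // r0:Mul2,r1:5,r2:Add2,r3:6
cycle 8: stall // r0:Mul2,r1:5,r2:Add2,r3:6
cycle 9: CDB Add1=32; issue SUB r3<-Add1 // r0:Mul2,r1:5,r2:Add2,r3:Add1
cycle 10: stall // r0:Mul2,r1:5,r2:Add2,r3:Add1
cycle 11: stall // r0:Mul2,r1:5,r2:Add2,r3:Add1

STATUS = TAG Add1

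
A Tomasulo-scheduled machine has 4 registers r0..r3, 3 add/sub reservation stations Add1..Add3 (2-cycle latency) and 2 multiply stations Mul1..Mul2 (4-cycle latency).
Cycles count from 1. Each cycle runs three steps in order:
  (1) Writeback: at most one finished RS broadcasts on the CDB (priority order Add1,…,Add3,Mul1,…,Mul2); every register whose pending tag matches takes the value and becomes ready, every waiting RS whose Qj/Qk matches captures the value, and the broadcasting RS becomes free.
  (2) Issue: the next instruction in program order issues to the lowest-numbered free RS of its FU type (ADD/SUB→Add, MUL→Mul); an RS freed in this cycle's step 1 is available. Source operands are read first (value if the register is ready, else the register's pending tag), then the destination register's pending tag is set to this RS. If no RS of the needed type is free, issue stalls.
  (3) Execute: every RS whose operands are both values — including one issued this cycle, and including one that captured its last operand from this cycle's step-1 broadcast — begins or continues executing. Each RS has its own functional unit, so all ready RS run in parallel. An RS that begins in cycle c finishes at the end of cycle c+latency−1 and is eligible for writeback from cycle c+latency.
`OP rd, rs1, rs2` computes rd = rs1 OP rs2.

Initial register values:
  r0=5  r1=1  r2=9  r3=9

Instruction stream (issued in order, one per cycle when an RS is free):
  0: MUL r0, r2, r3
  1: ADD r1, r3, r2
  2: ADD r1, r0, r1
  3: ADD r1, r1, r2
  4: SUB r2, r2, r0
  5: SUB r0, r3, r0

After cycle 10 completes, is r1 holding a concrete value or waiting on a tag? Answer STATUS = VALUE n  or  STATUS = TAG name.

cycle 1: issue MUL r0<-Mul1 // r0:Mul1,r1:1,r2:9,r3:9
cycle 2: issue ADD r1<-Add1 // r0:Mul1,r1:Add1,r2:9,r3:9
cycle 3: issue ADD r1<-Add2 // r0:Mul1,r1:Add2,r2:9,r3:9
cycle 4: CDB Add1=18; issue ADD r1<-Add1 // r0:Mul1,r1:Add1,r2:9,r3:9
cycle 5: CDB Mul1=81; issue SUB r2<-Add3 // r0:81,r1:Add1,r2:Add3,r3:9
cycle 6: stall // r0:81,r1:Add1,r2:Add3,r3:9
cycle 7: CDB Add2=99; issue SUB r0<-Add2 // r0:Add2,r1:Add1,r2:Add3,r3:9
cycle 8: CDB Add3=-72 // r0:Add2,r1:Add1,r2:-72,r3:9
cycle 9: CDB Add1=108 // r0:Add2,r1:108,r2:-72,r3:9
cycle 10: CDB Add2=-72 // r0:-72,r1:108,r2:-72,r3:9

STATUS = VALUE 108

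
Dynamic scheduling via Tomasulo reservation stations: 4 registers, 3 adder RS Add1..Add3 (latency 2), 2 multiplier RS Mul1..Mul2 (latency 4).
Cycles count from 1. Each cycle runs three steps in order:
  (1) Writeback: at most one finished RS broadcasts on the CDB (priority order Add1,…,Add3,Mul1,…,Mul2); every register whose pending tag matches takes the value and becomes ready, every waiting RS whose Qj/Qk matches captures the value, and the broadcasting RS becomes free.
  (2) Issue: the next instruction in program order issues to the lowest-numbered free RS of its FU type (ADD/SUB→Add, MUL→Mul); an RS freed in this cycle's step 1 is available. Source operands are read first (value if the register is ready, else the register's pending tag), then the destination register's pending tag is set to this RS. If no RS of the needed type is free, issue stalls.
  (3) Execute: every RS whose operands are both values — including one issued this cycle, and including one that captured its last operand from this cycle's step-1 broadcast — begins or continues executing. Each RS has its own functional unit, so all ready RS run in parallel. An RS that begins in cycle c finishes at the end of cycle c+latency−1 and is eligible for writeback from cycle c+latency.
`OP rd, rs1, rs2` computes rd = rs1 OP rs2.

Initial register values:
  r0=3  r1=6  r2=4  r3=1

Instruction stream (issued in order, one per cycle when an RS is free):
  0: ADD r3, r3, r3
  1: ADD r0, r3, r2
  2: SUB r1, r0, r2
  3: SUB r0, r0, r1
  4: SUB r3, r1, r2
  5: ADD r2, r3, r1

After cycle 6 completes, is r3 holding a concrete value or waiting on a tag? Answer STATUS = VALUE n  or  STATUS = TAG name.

  c1: issue ADD r3<-Add1  regs: r0:3,r1:6,r2:4,r3:Add1
  c2: issue ADD r0<-Add2  regs: r0:Add2,r1:6,r2:4,r3:Add1
  c3: CDB Add1=2; issue SUB r1<-Add1  regs: r0:Add2,r1:Add1,r2:4,r3:2
  c4: issue SUB r0<-Add3  regs: r0:Add3,r1:Add1,r2:4,r3:2
  c5: CDB Add2=6; issue SUB r3<-Add2  regs: r0:Add3,r1:Add1,r2:4,r3:Add2
  c6: stall  regs: r0:Add3,r1:Add1,r2:4,r3:Add2

STATUS = TAG Add2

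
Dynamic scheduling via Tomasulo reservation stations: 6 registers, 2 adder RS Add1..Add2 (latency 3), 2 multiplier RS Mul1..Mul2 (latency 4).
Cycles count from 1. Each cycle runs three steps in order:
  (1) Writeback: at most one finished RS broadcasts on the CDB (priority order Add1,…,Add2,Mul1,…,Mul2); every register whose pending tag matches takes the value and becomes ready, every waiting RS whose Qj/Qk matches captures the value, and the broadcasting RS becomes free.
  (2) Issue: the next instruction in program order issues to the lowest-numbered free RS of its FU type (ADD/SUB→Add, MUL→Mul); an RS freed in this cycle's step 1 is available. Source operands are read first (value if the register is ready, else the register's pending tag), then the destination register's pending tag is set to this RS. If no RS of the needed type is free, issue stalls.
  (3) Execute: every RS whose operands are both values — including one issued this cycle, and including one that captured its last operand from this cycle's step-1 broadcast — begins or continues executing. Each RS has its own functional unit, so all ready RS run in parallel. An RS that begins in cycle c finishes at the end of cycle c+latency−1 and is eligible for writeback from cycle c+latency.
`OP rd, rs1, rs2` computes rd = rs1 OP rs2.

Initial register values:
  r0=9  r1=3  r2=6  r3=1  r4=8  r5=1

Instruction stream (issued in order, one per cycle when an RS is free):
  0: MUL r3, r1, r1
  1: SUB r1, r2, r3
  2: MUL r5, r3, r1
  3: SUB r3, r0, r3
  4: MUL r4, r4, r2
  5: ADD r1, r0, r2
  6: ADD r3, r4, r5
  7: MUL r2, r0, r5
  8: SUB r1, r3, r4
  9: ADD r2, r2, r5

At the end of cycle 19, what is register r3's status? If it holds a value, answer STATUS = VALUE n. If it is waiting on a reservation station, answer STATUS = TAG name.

cycle 1: issue MUL r3<-Mul1 // r0:9,r1:3,r2:6,r3:Mul1,r4:8,r5:1
cycle 2: issue SUB r1<-Add1 // r0:9,r1:Add1,r2:6,r3:Mul1,r4:8,r5:1
cycle 3: issue MUL r5<-Mul2 // r0:9,r1:Add1,r2:6,r3:Mul1,r4:8,r5:Mul2
cycle 4: issue SUB r3<-Add2 // r0:9,r1:Add1,r2:6,r3:Add2,r4:8,r5:Mul2
cycle 5: CDB Mul1=9; issue MUL r4<-Mul1 // r0:9,r1:Add1,r2:6,r3:Add2,r4:Mul1,r5:Mul2
cycle 6: stall // r0:9,r1:Add1,r2:6,r3:Add2,r4:Mul1,r5:Mul2
cycle 7: stall // r0:9,r1:Add1,r2:6,r3:Add2,r4:Mul1,r5:Mul2
cycle 8: CDB Add1=-3; issue ADD r1<-Add1 // r0:9,r1:Add1,r2:6,r3:Add2,r4:Mul1,r5:Mul2
cycle 9: CDB Add2=0; issue ADD r3<-Add2 // r0:9,r1:Add1,r2:6,r3:Add2,r4:Mul1,r5:Mul2
cycle 10: CDB Mul1=48; issue MUL r2<-Mul1 // r0:9,r1:Add1,r2:Mul1,r3:Add2,r4:48,r5:Mul2
cycle 11: CDB Add1=15; issue SUB r1<-Add1 // r0:9,r1:Add1,r2:Mul1,r3:Add2,r4:48,r5:Mul2
cycle 12: CDB Mul2=-27; stall // r0:9,r1:Add1,r2:Mul1,r3:Add2,r4:48,r5:-27
cycle 13: stall // r0:9,r1:Add1,r2:Mul1,r3:Add2,r4:48,r5:-27
cycle 14: stall // r0:9,r1:Add1,r2:Mul1,r3:Add2,r4:48,r5:-27
cycle 15: CDB Add2=21; issue ADD r2<-Add2 // r0:9,r1:Add1,r2:Add2,r3:21,r4:48,r5:-27
cycle 16: CDB Mul1=-243 // r0:9,r1:Add1,r2:Add2,r3:21,r4:48,r5:-27
cycle 17: - // r0:9,r1:Add1,r2:Add2,r3:21,r4:48,r5:-27
cycle 18: CDB Add1=-27 // r0:9,r1:-27,r2:Add2,r3:21,r4:48,r5:-27
cycle 19: CDB Add2=-270 // r0:9,r1:-27,r2:-270,r3:21,r4:48,r5:-27

STATUS = VALUE 21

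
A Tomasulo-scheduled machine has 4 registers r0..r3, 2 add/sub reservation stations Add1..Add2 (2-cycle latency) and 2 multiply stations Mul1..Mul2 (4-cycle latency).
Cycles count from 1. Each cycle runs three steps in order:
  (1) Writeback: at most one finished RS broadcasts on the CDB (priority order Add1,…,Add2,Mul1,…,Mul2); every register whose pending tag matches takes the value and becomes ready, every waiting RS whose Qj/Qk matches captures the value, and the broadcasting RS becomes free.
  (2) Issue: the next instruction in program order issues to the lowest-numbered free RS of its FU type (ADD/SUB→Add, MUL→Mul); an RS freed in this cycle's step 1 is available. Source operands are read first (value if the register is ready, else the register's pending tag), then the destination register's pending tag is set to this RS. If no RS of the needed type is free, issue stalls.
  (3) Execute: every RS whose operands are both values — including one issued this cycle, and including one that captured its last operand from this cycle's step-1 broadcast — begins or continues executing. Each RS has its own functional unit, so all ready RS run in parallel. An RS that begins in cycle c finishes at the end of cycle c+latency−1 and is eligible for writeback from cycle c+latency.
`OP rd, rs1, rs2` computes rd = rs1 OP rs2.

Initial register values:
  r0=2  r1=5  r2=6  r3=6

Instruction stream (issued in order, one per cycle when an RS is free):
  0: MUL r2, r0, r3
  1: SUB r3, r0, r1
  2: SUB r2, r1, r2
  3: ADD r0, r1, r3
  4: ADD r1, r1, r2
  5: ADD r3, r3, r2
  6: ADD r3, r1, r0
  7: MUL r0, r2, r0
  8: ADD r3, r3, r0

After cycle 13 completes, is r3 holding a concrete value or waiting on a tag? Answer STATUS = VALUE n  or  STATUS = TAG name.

STATUS = TAG Add1

cycle 1: issue MUL r2<-Mul1 // r0:2,r1:5,r2:Mul1,r3:6
cycle 2: issue SUB r3<-Add1 // r0:2,r1:5,r2:Mul1,r3:Add1
cycle 3: issue SUB r2<-Add2 // r0:2,r1:5,r2:Add2,r3:Add1
cycle 4: CDB Add1=-3; issue ADD r0<-Add1 // r0:Add1,r1:5,r2:Add2,r3:-3
cycle 5: CDB Mul1=12; stall // r0:Add1,r1:5,r2:Add2,r3:-3
cycle 6: CDB Add1=2; issue ADD r1<-Add1 // r0:2,r1:Add1,r2:Add2,r3:-3
cycle 7: CDB Add2=-7; issue ADD r3<-Add2 // r0:2,r1:Add1,r2:-7,r3:Add2
cycle 8: stall // r0:2,r1:Add1,r2:-7,r3:Add2
cycle 9: CDB Add1=-2; issue ADD r3<-Add1 // r0:2,r1:-2,r2:-7,r3:Add1
cycle 10: CDB Add2=-10; issue MUL r0<-Mul1 // r0:Mul1,r1:-2,r2:-7,r3:Add1
cycle 11: CDB Add1=0; issue ADD r3<-Add1 // r0:Mul1,r1:-2,r2:-7,r3:Add1
cycle 12: - // r0:Mul1,r1:-2,r2:-7,r3:Add1
cycle 13: - // r0:Mul1,r1:-2,r2:-7,r3:Add1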